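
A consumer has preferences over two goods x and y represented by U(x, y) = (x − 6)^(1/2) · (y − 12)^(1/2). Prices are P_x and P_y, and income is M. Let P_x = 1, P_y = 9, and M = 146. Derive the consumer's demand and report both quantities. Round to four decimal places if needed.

Let x' = x−6, y' = y−12. MRS = y'/x' = P_x/P_y.
After buying the subsistence bundle (6, 12), a share 0.5 of the remaining income goes to x: x* = 6 + 0.5·(M − 6P_x − 12P_y)/P_x.
Discretionary income = 146 − 6·1 − 12·9 = 32; x* = 6 + 0.5·32/1 = 22; y* = 12 + 0.5·32/9 = 13.7778.

x* = 22, y* = 13.7778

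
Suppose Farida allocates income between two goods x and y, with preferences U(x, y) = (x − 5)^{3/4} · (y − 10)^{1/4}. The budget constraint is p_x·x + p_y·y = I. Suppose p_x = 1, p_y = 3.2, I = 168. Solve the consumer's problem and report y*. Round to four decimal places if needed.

Substituting into the budget: x* = 5 + 0.75·(I − 5·p_x − 10·p_y)/p_x, and y* = 10 + 0.25·(…)/p_y.
Discretionary income = 168 − 5·1 − 10·3.2 = 131; y* = 10 + 0.25·131/3.2 = 20.2344.

y* = 20.2344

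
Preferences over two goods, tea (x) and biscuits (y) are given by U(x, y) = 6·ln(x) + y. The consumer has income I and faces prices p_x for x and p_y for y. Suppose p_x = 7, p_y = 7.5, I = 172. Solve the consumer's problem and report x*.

So x*(p_x,p_y) = 6·p_y/p_x, independent of income; and y* = (I − 6·p_y)/p_y.
At the given prices: x* = 6·7.5/7 = 6.4286.

x* = 6.4286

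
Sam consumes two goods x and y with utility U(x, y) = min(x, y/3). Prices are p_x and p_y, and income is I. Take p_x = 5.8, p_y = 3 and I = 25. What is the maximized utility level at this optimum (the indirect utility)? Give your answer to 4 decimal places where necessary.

V = 1.6892

Here 5.8 + 3·3 = 14.8, giving x* = 1.6892 and y* = 5.0676.
Utility at the optimum: U(1.6892, 5.0676) = 1.6892.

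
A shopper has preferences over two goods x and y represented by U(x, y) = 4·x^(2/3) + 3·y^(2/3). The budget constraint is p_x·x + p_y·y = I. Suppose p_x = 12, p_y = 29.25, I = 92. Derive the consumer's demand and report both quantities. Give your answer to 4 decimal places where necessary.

Substitute y = (y/x)·x into the budget: x* = I/(p_x + p_y·(y/x)).
Numerically y/x = 0.029131, so x* = 92/(12 + 29.25·0.029131) = 7.1584 and y* = 0.029131·7.1584 = 0.2085.

x* = 7.1584, y* = 0.2085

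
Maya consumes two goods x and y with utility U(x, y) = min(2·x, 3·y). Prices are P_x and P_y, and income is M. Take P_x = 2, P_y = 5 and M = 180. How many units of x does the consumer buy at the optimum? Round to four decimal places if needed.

With perfect complements, no substitution: consume in ratio x:y = 3:2.
Budget: P_x·x + P_y·(2/3)·x = M, so (3·P_x + 2·P_y)·x = 3·M.
Demand: x*(P_x,P_y,M) = 3·M/(3·P_x + 2·P_y), y* = 2·M/(3·P_x + 2·P_y).
Here 3·2 + 2·5 = 16, giving x* = 33.75.

x* = 33.75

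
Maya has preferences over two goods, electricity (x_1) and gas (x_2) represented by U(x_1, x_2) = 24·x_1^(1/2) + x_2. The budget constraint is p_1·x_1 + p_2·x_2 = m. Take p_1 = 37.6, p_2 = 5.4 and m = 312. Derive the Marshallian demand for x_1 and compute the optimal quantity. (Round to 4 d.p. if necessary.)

Utility is quasi-linear in x_2; the FOC for x_1 is 12/√x_1 = p_1/p_2.
Thus x_1* = (12·p_2/p_1)² — independent of m — with the rest of income spent on x_2.
Plugging in: x_1* = (12·5.4/37.6)² = 2.9701.

x_1* = 2.9701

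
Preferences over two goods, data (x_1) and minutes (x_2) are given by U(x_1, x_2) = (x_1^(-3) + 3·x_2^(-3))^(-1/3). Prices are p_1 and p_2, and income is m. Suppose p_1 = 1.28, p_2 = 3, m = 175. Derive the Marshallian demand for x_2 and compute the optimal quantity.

x_2* = 41.633

MRS = MU_x_1/MU_x_2 = (1/3)·(x_2/x_1)^(4). Set equal to p_1/p_2.
Hence x_2/x_1 = (3·p_1/p_2)^(1/(4)), i.e. raised to the 0.25 power.
Substitute x_2 = (x_2/x_1)·x_1 into the budget: x_1* = m/(p_1 + p_2·(x_2/x_1)).
Numerically x_2/x_1 = 1.063659, so x_1* = 175/(1.28 + 3·1.063659) = 39.1413 and x_2* = 1.063659·39.1413 = 41.633.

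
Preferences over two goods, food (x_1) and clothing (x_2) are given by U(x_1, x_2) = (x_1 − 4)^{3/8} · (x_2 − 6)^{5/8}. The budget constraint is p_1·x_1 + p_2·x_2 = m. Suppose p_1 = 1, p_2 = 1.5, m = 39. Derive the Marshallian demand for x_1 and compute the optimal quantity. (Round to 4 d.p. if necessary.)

x_1* = 13.75

Substituting into the budget: x_1* = 4 + 0.375·(m − 4·p_1 − 6·p_2)/p_1, and x_2* = 6 + 0.625·(…)/p_2.
Discretionary income = 39 − 4·1 − 6·1.5 = 26; x_1* = 4 + 0.375·26/1 = 13.75.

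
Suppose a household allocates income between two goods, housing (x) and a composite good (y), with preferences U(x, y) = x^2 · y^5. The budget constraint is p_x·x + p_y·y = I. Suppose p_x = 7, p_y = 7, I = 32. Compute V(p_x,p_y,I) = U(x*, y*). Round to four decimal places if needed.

At p_x=7, p_y=7, I=32: x* = 2/7·32/7 = 1.3061, y* = 3.2653.
Utility at the optimum: U(1.3061, 3.2653) = 633.2676.

V = 633.2676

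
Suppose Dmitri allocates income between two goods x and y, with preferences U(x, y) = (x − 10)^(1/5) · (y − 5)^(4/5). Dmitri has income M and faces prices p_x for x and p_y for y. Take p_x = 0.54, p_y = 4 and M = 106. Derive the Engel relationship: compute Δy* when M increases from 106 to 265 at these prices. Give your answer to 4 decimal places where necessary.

Let x' = x−10, y' = y−5. MRS = (1/4)·y'/x' = p_x/p_y.
After buying the subsistence bundle (10, 5), a share 0.2 of the remaining income goes to x: x* = 10 + 0.2·(M − 10p_x − 5p_y)/p_x.
Discretionary income = 106 − 10·0.54 − 5·4 = 80.6; y* = 5 + 0.8·80.6/4 = 21.12.
At M' = 265: y* = 52.92. Change: 52.92 − 21.12 = 31.8.

Δy* = 31.8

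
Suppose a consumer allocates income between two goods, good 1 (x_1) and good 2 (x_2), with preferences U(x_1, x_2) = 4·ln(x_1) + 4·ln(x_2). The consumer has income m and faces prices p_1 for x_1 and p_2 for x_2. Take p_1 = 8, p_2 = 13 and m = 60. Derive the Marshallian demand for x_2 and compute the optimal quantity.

x_2* = 2.3077

MU_x_1/MU_x_2 = (4·x_2)/(4·x_1); tangency sets this equal to p_1/p_2.
So 4·p_2·x_2 = 4·p_1·x_1; combined with the budget, a share 0.5 of income goes to x_1.
Demand: x_1*(p_1,p_2,m) = 0.5·m/p_1 and x_2* = 0.5·m/p_2.
At p_1=8, p_2=13, m=60: x_2* = 0.5·60/13 = 2.3077.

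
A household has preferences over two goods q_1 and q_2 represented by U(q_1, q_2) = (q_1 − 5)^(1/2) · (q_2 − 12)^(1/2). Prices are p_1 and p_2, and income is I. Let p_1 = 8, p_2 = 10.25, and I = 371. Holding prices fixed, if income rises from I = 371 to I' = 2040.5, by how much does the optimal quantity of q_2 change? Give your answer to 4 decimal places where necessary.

Δq_2* = 81.439

Substituting into the budget: q_1* = 5 + 0.5·(I − 5·p_1 − 12·p_2)/p_1, and q_2* = 12 + 0.5·(…)/p_2.
Discretionary income = 371 − 5·8 − 12·10.25 = 208; q_2* = 12 + 0.5·208/10.25 = 22.1463.
At I' = 2040.5: q_2* = 103.5854. Change: 103.5854 − 22.1463 = 81.439.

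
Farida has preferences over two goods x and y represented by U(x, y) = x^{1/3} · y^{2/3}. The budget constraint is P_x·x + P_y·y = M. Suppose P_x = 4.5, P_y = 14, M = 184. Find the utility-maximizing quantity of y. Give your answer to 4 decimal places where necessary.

y* = 8.7619

Demand: x*(P_x,P_y,M) = 1/3·M/P_x and y* = 2/3·M/P_y.
At P_x=4.5, P_y=14, M=184: y* = 2/3·184/14 = 8.7619.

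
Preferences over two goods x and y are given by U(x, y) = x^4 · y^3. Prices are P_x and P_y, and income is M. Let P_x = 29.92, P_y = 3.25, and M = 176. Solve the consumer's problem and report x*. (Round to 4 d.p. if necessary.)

The MRS is (4/3)·y/x. Set MRS = P_x/P_y.
So 4·P_y·y = 3·P_x·x; combined with the budget, a share 4/7 of income goes to x.
Demand: x*(P_x,P_y,M) = 4/7·M/P_x and y* = 3/7·M/P_y.
At P_x=29.92, P_y=3.25, M=176: x* = 4/7·176/29.92 = 3.3613.

x* = 3.3613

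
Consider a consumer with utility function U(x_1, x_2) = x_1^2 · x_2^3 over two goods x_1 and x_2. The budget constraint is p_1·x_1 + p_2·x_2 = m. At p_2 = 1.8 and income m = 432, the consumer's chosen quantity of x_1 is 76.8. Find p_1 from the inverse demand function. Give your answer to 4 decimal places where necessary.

Tangency: MRS = (2/3)·x_2/x_1 = p_1/p_2.
So 2·p_2·x_2 = 3·p_1·x_1; combined with the budget, a share 0.4 of income goes to x_1.
Demand: x_1*(p_1,p_2,m) = 0.4·m/p_1 and x_2* = 0.6·m/p_2.
Set x_1* = 76.8 in the demand function and solve for p_1: p_1 = 2.25.

p_1 = 2.25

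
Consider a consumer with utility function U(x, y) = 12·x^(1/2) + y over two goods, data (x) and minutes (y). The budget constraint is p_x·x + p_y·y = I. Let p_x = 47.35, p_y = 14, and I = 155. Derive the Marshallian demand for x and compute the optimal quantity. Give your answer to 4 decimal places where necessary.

x* = 3.1472

Utility is quasi-linear in y; the FOC for x is 6/√x = p_x/p_y.
Solve: √x = 6·p_y/p_x, so x*(p_x,p_y) = (6·p_y/p_x)², and y* = (I − p_x·x*)/p_y.
Plugging in: x* = (6·14/47.35)² = 3.1472.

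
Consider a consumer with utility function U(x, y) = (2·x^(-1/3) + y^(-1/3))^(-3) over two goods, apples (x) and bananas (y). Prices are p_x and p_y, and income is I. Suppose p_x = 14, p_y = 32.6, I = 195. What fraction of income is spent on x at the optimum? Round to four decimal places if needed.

share on x = 0.5765

MRS = MU_x/MU_y = 2·(y/x)^(4/3). Set equal to p_x/p_y.
Solve for the ratio: y/x = [(1/2)·p_x/p_y]^(0.75).
With the ratio pinned down, the budget gives x* = I/(p_x + p_y·(y/x)) and y* = (y/x)·x*.
Numerically y/x = 0.315435, so x* = 195/(14 + 32.6·0.315435) = 8.0302 and y* = 0.315435·8.0302 = 2.533.
Expenditure on x: 14·8.0302 = 112.4234; share = 0.5765.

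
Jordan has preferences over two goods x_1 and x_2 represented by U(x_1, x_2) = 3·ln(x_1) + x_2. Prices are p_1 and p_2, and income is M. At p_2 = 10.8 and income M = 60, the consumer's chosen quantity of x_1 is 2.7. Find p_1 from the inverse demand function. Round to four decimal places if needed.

Set MRS = p_1/p_2: (3/x_1)/1 = p_1/p_2.
So x_1*(p_1,p_2) = 3·p_2/p_1, independent of income; and x_2* = (M − 3·p_2)/p_2.
Set x_1* = 2.7 in the demand function and solve for p_1: p_1 = 12.

p_1 = 12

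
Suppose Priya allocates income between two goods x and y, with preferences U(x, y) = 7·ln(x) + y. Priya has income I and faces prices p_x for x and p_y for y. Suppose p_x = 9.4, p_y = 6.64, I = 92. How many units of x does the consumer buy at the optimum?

MU_x = 7/x, MU_y = 1. Tangency: 7/x = p_x/p_y.
So x*(p_x,p_y) = 7·p_y/p_x, independent of income; and y* = (I − 7·p_y)/p_y.
At the given prices: x* = 7·6.64/9.4 = 4.9447.

x* = 4.9447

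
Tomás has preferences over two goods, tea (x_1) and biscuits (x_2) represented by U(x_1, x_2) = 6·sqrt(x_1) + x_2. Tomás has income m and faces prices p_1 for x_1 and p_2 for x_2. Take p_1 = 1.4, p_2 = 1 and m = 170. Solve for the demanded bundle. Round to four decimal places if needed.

x_1* = 4.5918, x_2* = 163.5714

Thus x_1* = (3·p_2/p_1)² — independent of m — with the rest of income spent on x_2.
Plugging in: x_1* = (3·1/1.4)² = 4.5918, x_2* = 163.5714.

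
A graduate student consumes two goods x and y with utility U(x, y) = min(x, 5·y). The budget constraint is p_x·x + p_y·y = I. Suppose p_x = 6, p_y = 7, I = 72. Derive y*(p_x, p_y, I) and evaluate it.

Leontief preferences: the optimum is at the kink where x/5 = y/1, i.e. y = (1/5)·x.
Budget: p_x·x + p_y·(1/5)·x = I, so (5·p_x + p_y)·x = 5·I.
Demand: x*(p_x,p_y,I) = 5·I/(5·p_x + p_y), y* = I/(5·p_x + p_y).
Here 5·6 + 7 = 37, giving y* = 1.9459.

y* = 1.9459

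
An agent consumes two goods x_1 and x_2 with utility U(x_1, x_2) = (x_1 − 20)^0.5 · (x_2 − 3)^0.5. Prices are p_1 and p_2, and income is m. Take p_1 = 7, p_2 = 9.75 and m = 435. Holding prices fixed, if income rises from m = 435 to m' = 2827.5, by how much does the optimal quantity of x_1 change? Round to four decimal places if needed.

Δx_1* = 170.8929

This is Cobb-Douglas in (x_1−20, x_2−3): tangency gives 0.5·p_2·(x_2−3) = 0.5·p_1·(x_1−20).
After buying the subsistence bundle (20, 3), a share 0.5 of the remaining income goes to x_1: x_1* = 20 + 0.5·(m − 20p_1 − 3p_2)/p_1.
Discretionary income = 435 − 20·7 − 3·9.75 = 265.75; x_1* = 20 + 0.5·265.75/7 = 38.9821.
At m' = 2827.5: x_1* = 209.875. Change: 209.875 − 38.9821 = 170.8929.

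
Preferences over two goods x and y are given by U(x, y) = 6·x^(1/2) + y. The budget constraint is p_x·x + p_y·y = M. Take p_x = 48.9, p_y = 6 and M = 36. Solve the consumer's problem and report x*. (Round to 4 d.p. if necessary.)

Utility is quasi-linear in y; the FOC for x is 3/√x = p_x/p_y.
Thus x* = (3·p_y/p_x)² — independent of M — with the rest of income spent on y.
Plugging in: x* = (3·6/48.9)² = 0.1355.

x* = 0.1355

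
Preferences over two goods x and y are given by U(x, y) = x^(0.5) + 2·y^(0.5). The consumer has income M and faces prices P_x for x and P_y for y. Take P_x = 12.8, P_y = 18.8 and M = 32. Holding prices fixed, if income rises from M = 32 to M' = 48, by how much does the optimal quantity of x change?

Δx* = 0.3357

From the CES first-order condition, (1/2)·(y/x)^(0.5) = P_x/P_y.
Solve for the ratio: y/x = [2·P_x/P_y]^(2).
With the ratio pinned down, the budget gives x* = M/(P_x + P_y·(y/x)) and y* = (y/x)·x*.
Numerically y/x = 1.854233, so x* = 32/(12.8 + 18.8·1.854233) = 0.6714.
At M' = 48: x* = 1.0071. Change: 1.0071 − 0.6714 = 0.3357.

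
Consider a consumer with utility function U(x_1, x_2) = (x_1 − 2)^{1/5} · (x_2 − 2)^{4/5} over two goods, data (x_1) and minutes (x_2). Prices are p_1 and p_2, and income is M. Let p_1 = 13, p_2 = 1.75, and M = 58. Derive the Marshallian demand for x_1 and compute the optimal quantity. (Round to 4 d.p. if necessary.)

x_1* = 2.4385

Let x_1' = x_1−2, x_2' = x_2−2. MRS = (1/4)·x_2'/x_1' = p_1/p_2.
Substituting into the budget: x_1* = 2 + 0.2·(M − 2·p_1 − 2·p_2)/p_1, and x_2* = 2 + 0.8·(…)/p_2.
Discretionary income = 58 − 2·13 − 2·1.75 = 28.5; x_1* = 2 + 0.2·28.5/13 = 2.4385.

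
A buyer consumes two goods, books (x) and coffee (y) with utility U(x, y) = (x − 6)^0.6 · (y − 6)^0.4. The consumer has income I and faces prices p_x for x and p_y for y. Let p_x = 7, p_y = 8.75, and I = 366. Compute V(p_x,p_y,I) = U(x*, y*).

V = 18.0977

After buying the subsistence bundle (6, 6), a share 0.6 of the remaining income goes to x: x* = 6 + 0.6·(I − 6p_x − 6p_y)/p_x.
Discretionary income = 366 − 6·7 − 6·8.75 = 271.5; x* = 6 + 0.6·271.5/7 = 29.2714; y* = 6 + 0.4·271.5/8.75 = 18.4114.
Utility at the optimum: U(29.2714, 18.4114) = 18.0977.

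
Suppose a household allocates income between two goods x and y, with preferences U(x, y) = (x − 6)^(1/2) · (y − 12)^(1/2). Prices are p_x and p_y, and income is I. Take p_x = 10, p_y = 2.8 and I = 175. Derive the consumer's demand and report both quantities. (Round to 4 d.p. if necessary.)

This is Cobb-Douglas in (x−6, y−12): tangency gives 0.5·p_y·(y−12) = 0.5·p_x·(x−6).
After buying the subsistence bundle (6, 12), a share 0.5 of the remaining income goes to x: x* = 6 + 0.5·(I − 6p_x − 12p_y)/p_x.
Discretionary income = 175 − 6·10 − 12·2.8 = 81.4; x* = 6 + 0.5·81.4/10 = 10.07; y* = 12 + 0.5·81.4/2.8 = 26.5357.

x* = 10.07, y* = 26.5357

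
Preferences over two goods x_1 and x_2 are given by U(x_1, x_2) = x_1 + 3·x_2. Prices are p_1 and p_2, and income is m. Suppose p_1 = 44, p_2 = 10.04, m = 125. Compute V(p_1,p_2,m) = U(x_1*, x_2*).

Perfect substitutes: compare marginal utility per dollar. 1/p_1 vs 3/p_2 → 0.0227 vs 0.2988.
x_2 gives more utility per dollar, so spend all income on x_2: x_2* = m/p_2, x_1* = 0.
Numerically: x_1* = 0, x_2* = 12.4502.
Utility at the optimum: U(0, 12.4502) = 37.3506.

V = 37.3506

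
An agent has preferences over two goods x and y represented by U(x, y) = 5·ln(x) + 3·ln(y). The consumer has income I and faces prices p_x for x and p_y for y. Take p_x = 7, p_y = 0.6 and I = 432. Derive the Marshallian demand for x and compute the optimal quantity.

x* = 38.5714

Demand: x*(p_x,p_y,I) = 0.625·I/p_x and y* = 0.375·I/p_y.
At p_x=7, p_y=0.6, I=432: x* = 0.625·432/7 = 38.5714.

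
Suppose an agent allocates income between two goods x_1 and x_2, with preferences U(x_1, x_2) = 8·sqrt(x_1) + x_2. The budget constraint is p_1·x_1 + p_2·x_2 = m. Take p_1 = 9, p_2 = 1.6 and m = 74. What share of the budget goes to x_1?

Set MRS = p_1/p_2: 4·x_1^(−1/2) = p_1/p_2.
Thus x_1* = (4·p_2/p_1)² — independent of m — with the rest of income spent on x_2.
Plugging in: x_1* = (4·1.6/9)² = 0.5057, x_2* = 43.4056.
Expenditure on x_1: 9·0.5057 = 4.5511; share = 0.0615.

share on x_1 = 0.0615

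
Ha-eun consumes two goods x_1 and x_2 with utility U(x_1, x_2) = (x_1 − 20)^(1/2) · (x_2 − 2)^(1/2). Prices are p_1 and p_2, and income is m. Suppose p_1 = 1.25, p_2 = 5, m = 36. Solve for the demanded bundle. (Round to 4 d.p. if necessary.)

x_1* = 20.4, x_2* = 2.1

MRS = (x_2−2)/(x_1−20). Tangency with p_1/p_2 gives x_2−2 = (p_1/p_2)·(x_1−20).
Substituting into the budget: x_1* = 20 + 0.5·(m − 20·p_1 − 2·p_2)/p_1, and x_2* = 2 + 0.5·(…)/p_2.
Discretionary income = 36 − 20·1.25 − 2·5 = 1; x_1* = 20 + 0.5·1/1.25 = 20.4; x_2* = 2 + 0.5·1/5 = 2.1.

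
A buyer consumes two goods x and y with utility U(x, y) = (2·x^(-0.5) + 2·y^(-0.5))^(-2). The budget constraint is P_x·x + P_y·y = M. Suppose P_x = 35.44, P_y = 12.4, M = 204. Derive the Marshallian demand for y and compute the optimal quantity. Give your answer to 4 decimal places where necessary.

y* = 6.8006

MRS = MU_x/MU_y = (y/x)^(1.5). Set equal to P_x/P_y.
Hence y/x = (P_x/P_y)^(1/(1.5)), i.e. raised to the 2/3 power.
Substitute y = (y/x)·x into the budget: x* = M/(P_x + P_y·(y/x)).
Numerically y/x = 2.013947, so x* = 204/(35.44 + 12.4·2.013947) = 3.3768 and y* = 2.013947·3.3768 = 6.8006.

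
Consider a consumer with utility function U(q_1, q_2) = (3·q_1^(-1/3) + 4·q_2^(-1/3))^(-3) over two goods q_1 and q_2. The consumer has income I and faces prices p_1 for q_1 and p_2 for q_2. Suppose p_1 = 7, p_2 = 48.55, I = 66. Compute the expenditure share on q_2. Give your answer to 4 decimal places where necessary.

MU_q_1 ∝ 3·q_1^(-4/3), MU_q_2 ∝ 4·q_2^(-4/3), so MRS = (3/4)·(q_2/q_1)^(4/3) = p_1/p_2.
Solve for the ratio: q_2/q_1 = [(4/3)·p_1/p_2]^(0.75).
Substitute q_2 = (q_2/q_1)·q_1 into the budget: q_1* = I/(p_1 + p_2·(q_2/q_1)).
Numerically q_2/q_1 = 0.290326, so q_1* = 66/(7 + 48.55·0.290326) = 3.1287 and q_2* = 0.290326·3.1287 = 0.9083.
Expenditure on q_2: 48.55·0.9083 = 44.0994; share = 0.6682.

share on q_2 = 0.6682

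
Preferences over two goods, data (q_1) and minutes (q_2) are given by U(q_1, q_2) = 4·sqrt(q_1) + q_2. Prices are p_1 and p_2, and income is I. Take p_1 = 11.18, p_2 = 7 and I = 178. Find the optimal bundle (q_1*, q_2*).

Solve: √q_1 = 2·p_2/p_1, so q_1*(p_1,p_2) = (2·p_2/p_1)², and q_2* = (I − p_1·q_1*)/p_2.
Plugging in: q_1* = (2·7/11.18)² = 1.5681, q_2* = 22.9241.

q_1* = 1.5681, q_2* = 22.9241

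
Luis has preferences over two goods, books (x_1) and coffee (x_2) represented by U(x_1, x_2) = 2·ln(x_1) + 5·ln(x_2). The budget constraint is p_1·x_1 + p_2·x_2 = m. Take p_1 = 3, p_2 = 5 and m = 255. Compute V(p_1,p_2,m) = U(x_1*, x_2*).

Tangency: MRS = (2/5)·x_2/x_1 = p_1/p_2.
Rearranging, p_2·x_2 = (5/2)·p_1·x_1. Substituting into the budget gives p_1·x_1·(1 + (5/2)) = m.
Demand: x_1*(p_1,p_2,m) = 2/7·m/p_1 and x_2* = 5/7·m/p_2.
At p_1=3, p_2=5, m=255: x_1* = 2/7·255/3 = 24.2857, x_2* = 36.4286.
Utility at the optimum: U(24.2857, 36.4286) = 24.3565.

V = 24.3565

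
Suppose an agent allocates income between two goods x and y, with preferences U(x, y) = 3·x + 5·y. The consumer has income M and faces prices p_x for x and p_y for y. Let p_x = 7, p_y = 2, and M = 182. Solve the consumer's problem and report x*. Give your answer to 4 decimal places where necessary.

x* = 0

Linear utility — the consumer picks whichever good has higher MU/price: 3/7 = 0.4286 vs 5/2 = 2.5.
y gives more utility per dollar, so spend all income on y: y* = M/p_y, x* = 0.
Numerically: x* = 0, y* = 91.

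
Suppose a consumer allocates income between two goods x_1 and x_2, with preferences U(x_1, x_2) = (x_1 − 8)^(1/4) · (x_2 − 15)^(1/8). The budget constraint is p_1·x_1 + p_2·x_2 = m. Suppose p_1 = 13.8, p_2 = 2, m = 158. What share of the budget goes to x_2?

share on x_2 = 0.227

This is Cobb-Douglas in (x_1−8, x_2−15): tangency gives 0.25·p_2·(x_2−15) = 0.125·p_1·(x_1−8).
After buying the subsistence bundle (8, 15), a share 2/3 of the remaining income goes to x_1: x_1* = 8 + 2/3·(m − 8p_1 − 15p_2)/p_1.
Discretionary income = 158 − 8·13.8 − 15·2 = 17.6; x_1* = 8 + 2/3·17.6/13.8 = 8.8502; x_2* = 15 + 1/3·17.6/2 = 17.9333.
Expenditure on x_2: 2·17.9333 = 35.8667; share = 0.227.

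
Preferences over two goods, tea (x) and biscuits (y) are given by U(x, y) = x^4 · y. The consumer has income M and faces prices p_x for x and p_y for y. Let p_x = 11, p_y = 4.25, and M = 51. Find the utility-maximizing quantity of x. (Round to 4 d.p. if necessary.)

MU_x/MU_y = (4·y)/(x); tangency sets this equal to p_x/p_y.
So 4·p_y·y = p_x·x; combined with the budget, a share 0.8 of income goes to x.
Demand: x*(p_x,p_y,M) = 0.8·M/p_x and y* = 0.2·M/p_y.
At p_x=11, p_y=4.25, M=51: x* = 0.8·51/11 = 3.7091.

x* = 3.7091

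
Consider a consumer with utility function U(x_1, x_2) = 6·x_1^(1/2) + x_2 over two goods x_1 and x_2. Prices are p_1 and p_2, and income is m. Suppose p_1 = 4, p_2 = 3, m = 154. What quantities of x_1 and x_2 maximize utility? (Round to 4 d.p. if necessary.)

x_1* = 5.0625, x_2* = 44.5833

MU_x_1 = 3/√x_1, MU_x_2 = 1. Tangency: 3/√x_1 = p_1/p_2.
Solve: √x_1 = 3·p_2/p_1, so x_1*(p_1,p_2) = (3·p_2/p_1)², and x_2* = (m − p_1·x_1*)/p_2.
Plugging in: x_1* = (3·3/4)² = 5.0625, x_2* = 44.5833.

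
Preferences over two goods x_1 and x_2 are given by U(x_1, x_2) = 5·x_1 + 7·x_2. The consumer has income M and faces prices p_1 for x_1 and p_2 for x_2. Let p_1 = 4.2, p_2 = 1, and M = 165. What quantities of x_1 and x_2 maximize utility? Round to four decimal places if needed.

Perfect substitutes: compare marginal utility per dollar. 5/p_1 vs 7/p_2 → 1.1905 vs 7.
x_2 gives more utility per dollar, so spend all income on x_2: x_2* = M/p_2, x_1* = 0.
Numerically: x_1* = 0, x_2* = 165.

x_1* = 0, x_2* = 165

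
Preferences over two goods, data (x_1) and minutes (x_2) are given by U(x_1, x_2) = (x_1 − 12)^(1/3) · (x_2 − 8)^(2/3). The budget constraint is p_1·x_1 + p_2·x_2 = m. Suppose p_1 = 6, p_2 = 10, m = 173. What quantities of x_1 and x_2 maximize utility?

x_1* = 13.1667, x_2* = 9.4

MRS = (1/2)·(x_2−8)/(x_1−12). Tangency with p_1/p_2 gives x_2−8 = 2·(p_1/p_2)·(x_1−12).
Substituting into the budget: x_1* = 12 + 1/3·(m − 12·p_1 − 8·p_2)/p_1, and x_2* = 8 + 2/3·(…)/p_2.
Discretionary income = 173 − 12·6 − 8·10 = 21; x_1* = 12 + 1/3·21/6 = 13.1667; x_2* = 8 + 2/3·21/10 = 9.4.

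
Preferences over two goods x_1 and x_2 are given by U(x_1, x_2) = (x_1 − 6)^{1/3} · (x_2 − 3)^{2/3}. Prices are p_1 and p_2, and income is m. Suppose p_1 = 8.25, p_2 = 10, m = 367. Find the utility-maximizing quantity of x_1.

x_1* = 17.6162

MRS = (1/2)·(x_2−3)/(x_1−6). Tangency with p_1/p_2 gives x_2−3 = 2·(p_1/p_2)·(x_1−6).
Substituting into the budget: x_1* = 6 + 1/3·(m − 6·p_1 − 3·p_2)/p_1, and x_2* = 3 + 2/3·(…)/p_2.
Discretionary income = 367 − 6·8.25 − 3·10 = 287.5; x_1* = 6 + 1/3·287.5/8.25 = 17.6162.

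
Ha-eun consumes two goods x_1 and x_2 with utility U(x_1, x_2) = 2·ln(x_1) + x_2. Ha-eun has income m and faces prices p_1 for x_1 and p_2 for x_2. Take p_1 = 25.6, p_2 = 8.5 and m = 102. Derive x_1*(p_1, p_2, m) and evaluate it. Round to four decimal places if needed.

x_1* = 0.6641

Set MRS = p_1/p_2: (2/x_1)/1 = p_1/p_2.
So x_1*(p_1,p_2) = 2·p_2/p_1, independent of income; and x_2* = (m − 2·p_2)/p_2.
At the given prices: x_1* = 2·8.5/25.6 = 0.6641.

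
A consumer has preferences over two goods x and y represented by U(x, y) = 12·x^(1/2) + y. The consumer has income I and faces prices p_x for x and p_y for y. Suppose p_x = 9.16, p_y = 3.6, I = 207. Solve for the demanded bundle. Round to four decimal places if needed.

MU_x = 6/√x, MU_y = 1. Tangency: 6/√x = p_x/p_y.
Thus x* = (6·p_y/p_x)² — independent of I — with the rest of income spent on y.
Plugging in: x* = (6·3.6/9.16)² = 5.5605, y* = 43.3515.

x* = 5.5605, y* = 43.3515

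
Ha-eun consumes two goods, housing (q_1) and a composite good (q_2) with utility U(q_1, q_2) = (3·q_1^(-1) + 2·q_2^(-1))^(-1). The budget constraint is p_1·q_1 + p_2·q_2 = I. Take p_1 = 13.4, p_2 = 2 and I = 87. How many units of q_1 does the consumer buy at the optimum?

q_1* = 4.9356

MRS = MU_q_1/MU_q_2 = (3/2)·(q_2/q_1)^(2). Set equal to p_1/p_2.
Hence q_2/q_1 = ((2/3)·p_1/p_2)^(1/(2)), i.e. raised to the 0.5 power.
Substitute q_2 = (q_2/q_1)·q_1 into the budget: q_1* = I/(p_1 + p_2·(q_2/q_1)).
Numerically q_2/q_1 = 2.113449, so q_1* = 87/(13.4 + 2·2.113449) = 4.9356.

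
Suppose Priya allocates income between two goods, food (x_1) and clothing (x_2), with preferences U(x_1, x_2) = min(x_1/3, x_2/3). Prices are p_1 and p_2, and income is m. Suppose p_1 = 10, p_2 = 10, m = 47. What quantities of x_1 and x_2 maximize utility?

x_1* = 2.35, x_2* = 2.35

Leontief preferences: the optimum is at the kink where x_1/3 = x_2/3, i.e. x_2 = x_1.
Budget: p_1·x_1 + p_2·x_1 = m, so (3·p_1 + 3·p_2)·x_1 = 3·m.
Demand: x_1*(p_1,p_2,m) = 3·m/(3·p_1 + 3·p_2), x_2* = 3·m/(3·p_1 + 3·p_2).
Here 3·10 + 3·10 = 60, giving x_1* = 2.35 and x_2* = 2.35.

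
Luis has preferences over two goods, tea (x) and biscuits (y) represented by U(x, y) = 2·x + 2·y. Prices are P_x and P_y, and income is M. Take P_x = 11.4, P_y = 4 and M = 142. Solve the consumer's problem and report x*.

x* = 0

Perfect substitutes: compare marginal utility per dollar. 2/P_x vs 2/P_y → 0.1754 vs 0.5.
y gives more utility per dollar, so spend all income on y: y* = M/P_y, x* = 0.
Numerically: x* = 0, y* = 35.5.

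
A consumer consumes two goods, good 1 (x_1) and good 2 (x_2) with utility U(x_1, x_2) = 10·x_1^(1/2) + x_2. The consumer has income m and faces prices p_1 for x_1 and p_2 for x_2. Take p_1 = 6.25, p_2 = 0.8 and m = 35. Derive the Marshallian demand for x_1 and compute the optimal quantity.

MU_x_1 = 5/√x_1, MU_x_2 = 1. Tangency: 5/√x_1 = p_1/p_2.
Thus x_1* = (5·p_2/p_1)² — independent of m — with the rest of income spent on x_2.
Plugging in: x_1* = (5·0.8/6.25)² = 0.4096.

x_1* = 0.4096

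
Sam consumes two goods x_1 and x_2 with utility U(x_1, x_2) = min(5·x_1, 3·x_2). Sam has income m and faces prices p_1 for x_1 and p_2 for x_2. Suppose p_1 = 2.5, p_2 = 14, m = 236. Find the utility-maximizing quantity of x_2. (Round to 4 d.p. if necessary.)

x_2* = 15.2258

Demand: x_1*(p_1,p_2,m) = 3·m/(3·p_1 + 5·p_2), x_2* = 5·m/(3·p_1 + 5·p_2).
Here 3·2.5 + 5·14 = 77.5, giving x_2* = 15.2258.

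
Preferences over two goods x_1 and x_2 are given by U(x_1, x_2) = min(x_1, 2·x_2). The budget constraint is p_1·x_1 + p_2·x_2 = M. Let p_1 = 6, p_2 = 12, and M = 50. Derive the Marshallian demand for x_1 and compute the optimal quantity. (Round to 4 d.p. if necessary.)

With perfect complements, no substitution: consume in ratio x_1:x_2 = 2:1.
Budget: p_1·x_1 + p_2·(1/2)·x_1 = M, so (2·p_1 + p_2)·x_1 = 2·M.
Demand: x_1*(p_1,p_2,M) = 2·M/(2·p_1 + p_2), x_2* = M/(2·p_1 + p_2).
Here 2·6 + 12 = 24, giving x_1* = 4.1667.

x_1* = 4.1667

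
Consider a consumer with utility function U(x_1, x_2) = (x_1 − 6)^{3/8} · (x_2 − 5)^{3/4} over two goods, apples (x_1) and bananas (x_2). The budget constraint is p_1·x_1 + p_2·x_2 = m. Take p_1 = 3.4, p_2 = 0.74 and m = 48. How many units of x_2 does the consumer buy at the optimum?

x_2* = 26.5315

Let x_1' = x_1−6, x_2' = x_2−5. MRS = (1/2)·x_2'/x_1' = p_1/p_2.
Substituting into the budget: x_1* = 6 + 1/3·(m − 6·p_1 − 5·p_2)/p_1, and x_2* = 5 + 2/3·(…)/p_2.
Discretionary income = 48 − 6·3.4 − 5·0.74 = 23.9; x_2* = 5 + 2/3·23.9/0.74 = 26.5315.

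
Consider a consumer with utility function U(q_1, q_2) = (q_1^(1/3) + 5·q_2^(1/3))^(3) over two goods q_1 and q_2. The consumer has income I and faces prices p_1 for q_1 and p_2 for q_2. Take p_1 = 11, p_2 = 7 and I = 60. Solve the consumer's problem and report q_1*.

MU_q_1 ∝ q_1^(-2/3), MU_q_2 ∝ 5·q_2^(-2/3), so MRS = (1/5)·(q_2/q_1)^(2/3) = p_1/p_2.
Solve for the ratio: q_2/q_1 = [5·p_1/p_2]^(1.5).
Substitute q_2 = (q_2/q_1)·q_1 into the budget: q_1* = I/(p_1 + p_2·(q_2/q_1)).
Numerically q_2/q_1 = 22.024039, so q_1* = 60/(11 + 7·22.024039) = 0.3633.

q_1* = 0.3633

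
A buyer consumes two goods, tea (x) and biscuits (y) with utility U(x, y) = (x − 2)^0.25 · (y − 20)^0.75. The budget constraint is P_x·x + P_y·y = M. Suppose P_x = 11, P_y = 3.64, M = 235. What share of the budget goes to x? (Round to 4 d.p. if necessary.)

share on x = 0.2428

This is Cobb-Douglas in (x−2, y−20): tangency gives 0.25·P_y·(y−20) = 0.75·P_x·(x−2).
Substituting into the budget: x* = 2 + 0.25·(M − 2·P_x − 20·P_y)/P_x, and y* = 20 + 0.75·(…)/P_y.
Discretionary income = 235 − 2·11 − 20·3.64 = 140.2; x* = 2 + 0.25·140.2/11 = 5.1864; y* = 20 + 0.75·140.2/3.64 = 48.8874.
Expenditure on x: 11·5.1864 = 57.05; share = 0.2428.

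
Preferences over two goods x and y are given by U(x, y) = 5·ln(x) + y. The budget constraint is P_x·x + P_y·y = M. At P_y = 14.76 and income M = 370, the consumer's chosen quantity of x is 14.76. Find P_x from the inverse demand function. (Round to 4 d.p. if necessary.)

MU_x = 5/x, MU_y = 1. Tangency: 5/x = P_x/P_y.
So x*(P_x,P_y) = 5·P_y/P_x, independent of income; and y* = (M − 5·P_y)/P_y.
Set x* = 14.76 in the demand function and solve for P_x: P_x = 5.

P_x = 5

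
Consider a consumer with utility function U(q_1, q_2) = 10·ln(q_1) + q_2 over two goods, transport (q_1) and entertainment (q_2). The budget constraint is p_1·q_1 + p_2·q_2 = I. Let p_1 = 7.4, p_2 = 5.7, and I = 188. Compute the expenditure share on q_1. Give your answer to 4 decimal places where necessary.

MU_q_1 = 10/q_1, MU_q_2 = 1. Tangency: 10/q_1 = p_1/p_2.
So q_1*(p_1,p_2) = 10·p_2/p_1, independent of income; and q_2* = (I − 10·p_2)/p_2.
At the given prices: q_1* = 10·5.7/7.4 = 7.7027, and q_2* = 22.9825.
Expenditure on q_1: 7.4·7.7027 = 57; share = 0.3032.

share on q_1 = 0.3032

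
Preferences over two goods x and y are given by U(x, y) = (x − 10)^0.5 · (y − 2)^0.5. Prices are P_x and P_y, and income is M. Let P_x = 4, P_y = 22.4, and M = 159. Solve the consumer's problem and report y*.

y* = 3.6562

Discretionary income = 159 − 10·4 − 2·22.4 = 74.2; y* = 2 + 0.5·74.2/22.4 = 3.6562.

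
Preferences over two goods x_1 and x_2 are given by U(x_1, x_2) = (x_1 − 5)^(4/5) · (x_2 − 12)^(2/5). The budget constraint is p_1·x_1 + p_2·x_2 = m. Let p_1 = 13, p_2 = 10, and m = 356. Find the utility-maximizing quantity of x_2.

This is Cobb-Douglas in (x_1−5, x_2−12): tangency gives 0.8·p_2·(x_2−12) = 0.4·p_1·(x_1−5).
Substituting into the budget: x_1* = 5 + 2/3·(m − 5·p_1 − 12·p_2)/p_1, and x_2* = 12 + 1/3·(…)/p_2.
Discretionary income = 356 − 5·13 − 12·10 = 171; x_2* = 12 + 1/3·171/10 = 17.7.

x_2* = 17.7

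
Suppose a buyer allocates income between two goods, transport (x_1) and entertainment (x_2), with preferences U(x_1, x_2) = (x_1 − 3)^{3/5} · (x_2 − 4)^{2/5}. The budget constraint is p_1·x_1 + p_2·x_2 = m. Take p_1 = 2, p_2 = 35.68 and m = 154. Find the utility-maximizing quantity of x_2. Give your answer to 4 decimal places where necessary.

x_2* = 4.0592

After buying the subsistence bundle (3, 4), a share 0.6 of the remaining income goes to x_1: x_1* = 3 + 0.6·(m − 3p_1 − 4p_2)/p_1.
Discretionary income = 154 − 3·2 − 4·35.68 = 5.28; x_2* = 4 + 0.4·5.28/35.68 = 4.0592.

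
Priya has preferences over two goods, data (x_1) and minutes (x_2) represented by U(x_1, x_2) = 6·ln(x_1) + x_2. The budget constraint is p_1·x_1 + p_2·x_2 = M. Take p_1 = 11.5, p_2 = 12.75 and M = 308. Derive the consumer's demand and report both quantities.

Set MRS = p_1/p_2: (6/x_1)/1 = p_1/p_2.
So x_1*(p_1,p_2) = 6·p_2/p_1, independent of income; and x_2* = (M − 6·p_2)/p_2.
At the given prices: x_1* = 6·12.75/11.5 = 6.6522, and x_2* = 18.1569.

x_1* = 6.6522, x_2* = 18.1569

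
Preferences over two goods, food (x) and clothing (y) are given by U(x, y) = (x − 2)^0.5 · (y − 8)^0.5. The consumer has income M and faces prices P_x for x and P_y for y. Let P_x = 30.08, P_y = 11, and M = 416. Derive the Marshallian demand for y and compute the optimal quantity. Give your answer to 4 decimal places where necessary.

Let x' = x−2, y' = y−8. MRS = y'/x' = P_x/P_y.
Substituting into the budget: x* = 2 + 0.5·(M − 2·P_x − 8·P_y)/P_x, and y* = 8 + 0.5·(…)/P_y.
Discretionary income = 416 − 2·30.08 − 8·11 = 267.84; y* = 8 + 0.5·267.84/11 = 20.1745.

y* = 20.1745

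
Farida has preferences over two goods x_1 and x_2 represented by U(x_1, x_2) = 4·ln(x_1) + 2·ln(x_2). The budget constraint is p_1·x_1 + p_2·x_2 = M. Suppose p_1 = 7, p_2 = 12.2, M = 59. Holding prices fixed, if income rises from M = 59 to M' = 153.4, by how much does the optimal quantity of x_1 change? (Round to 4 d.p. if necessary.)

The MRS is 2·x_2/x_1. Set MRS = p_1/p_2.
So 4·p_2·x_2 = 2·p_1·x_1; combined with the budget, a share 2/3 of income goes to x_1.
Demand: x_1*(p_1,p_2,M) = 2/3·M/p_1 and x_2* = 1/3·M/p_2.
At p_1=7, p_2=12.2, M=59: x_1* = 2/3·59/7 = 5.619.
At M' = 153.4: x_1* = 14.6095. Change: 14.6095 − 5.619 = 8.9905.

Δx_1* = 8.9905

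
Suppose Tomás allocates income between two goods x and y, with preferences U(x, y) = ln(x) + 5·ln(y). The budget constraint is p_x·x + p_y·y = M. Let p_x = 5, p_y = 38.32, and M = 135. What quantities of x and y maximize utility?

x* = 4.5, y* = 2.9358

MU_x/MU_y = (y)/(5·x); tangency sets this equal to p_x/p_y.
So p_y·y = 5·p_x·x; combined with the budget, a share 1/6 of income goes to x.
Demand: x*(p_x,p_y,M) = 1/6·M/p_x and y* = 5/6·M/p_y.
At p_x=5, p_y=38.32, M=135: x* = 1/6·135/5 = 4.5, y* = 2.9358.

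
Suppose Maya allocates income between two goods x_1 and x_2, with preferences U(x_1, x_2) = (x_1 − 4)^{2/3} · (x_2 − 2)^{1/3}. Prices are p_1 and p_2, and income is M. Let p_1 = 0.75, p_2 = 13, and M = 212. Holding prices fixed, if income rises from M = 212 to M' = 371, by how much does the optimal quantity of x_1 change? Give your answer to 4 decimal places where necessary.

Δx_1* = 141.3333

MRS = 2·(x_2−2)/(x_1−4). Tangency with p_1/p_2 gives x_2−2 = (1/2)·(p_1/p_2)·(x_1−4).
Substituting into the budget: x_1* = 4 + 2/3·(M − 4·p_1 − 2·p_2)/p_1, and x_2* = 2 + 1/3·(…)/p_2.
Discretionary income = 212 − 4·0.75 − 2·13 = 183; x_1* = 4 + 2/3·183/0.75 = 166.6667.
At M' = 371: x_1* = 308. Change: 308 − 166.6667 = 141.3333.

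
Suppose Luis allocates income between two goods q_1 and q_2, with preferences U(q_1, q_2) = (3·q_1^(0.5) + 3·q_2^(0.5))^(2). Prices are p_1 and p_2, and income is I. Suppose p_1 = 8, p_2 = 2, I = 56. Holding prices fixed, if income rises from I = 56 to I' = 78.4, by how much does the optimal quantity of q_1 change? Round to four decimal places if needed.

Δq_1* = 0.56

MU_q_1 ∝ 3·q_1^(-0.5), MU_q_2 ∝ 3·q_2^(-0.5), so MRS = (q_2/q_1)^(0.5) = p_1/p_2.
Solve for the ratio: q_2/q_1 = [p_1/p_2]^(2).
Substitute q_2 = (q_2/q_1)·q_1 into the budget: q_1* = I/(p_1 + p_2·(q_2/q_1)).
Numerically q_2/q_1 = 16, so q_1* = 56/(8 + 2·16) = 1.4.
At I' = 78.4: q_1* = 1.96. Change: 1.96 − 1.4 = 0.56.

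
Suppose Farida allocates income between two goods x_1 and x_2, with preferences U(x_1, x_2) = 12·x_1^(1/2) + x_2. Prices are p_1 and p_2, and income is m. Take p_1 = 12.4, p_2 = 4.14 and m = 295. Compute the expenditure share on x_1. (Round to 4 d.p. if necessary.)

share on x_1 = 0.1687

Solve: √x_1 = 6·p_2/p_1, so x_1*(p_1,p_2) = (6·p_2/p_1)², and x_2* = (m − p_1·x_1*)/p_2.
Plugging in: x_1* = (6·4.14/12.4)² = 4.0129, x_2* = 59.2367.
Expenditure on x_1: 12.4·4.0129 = 49.7601; share = 0.1687.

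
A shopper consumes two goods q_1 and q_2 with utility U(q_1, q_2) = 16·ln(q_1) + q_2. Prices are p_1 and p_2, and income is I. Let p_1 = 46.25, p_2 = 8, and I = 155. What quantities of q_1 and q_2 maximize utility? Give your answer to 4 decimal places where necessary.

MU_q_1 = 16/q_1, MU_q_2 = 1. Tangency: 16/q_1 = p_1/p_2.
So q_1*(p_1,p_2) = 16·p_2/p_1, independent of income; and q_2* = (I − 16·p_2)/p_2.
At the given prices: q_1* = 16·8/46.25 = 2.7676, and q_2* = 3.375.

q_1* = 2.7676, q_2* = 3.375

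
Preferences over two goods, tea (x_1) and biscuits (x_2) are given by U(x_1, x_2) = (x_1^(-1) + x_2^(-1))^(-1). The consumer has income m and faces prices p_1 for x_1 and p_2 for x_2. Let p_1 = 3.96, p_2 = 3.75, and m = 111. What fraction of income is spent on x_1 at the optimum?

MU_x_1 ∝ x_1^(-2), MU_x_2 ∝ x_2^(-2), so MRS = (x_2/x_1)^(2) = p_1/p_2.
Hence x_2/x_1 = (p_1/p_2)^(1/(2)), i.e. raised to the 0.5 power.
Substitute x_2 = (x_2/x_1)·x_1 into the budget: x_1* = m/(p_1 + p_2·(x_2/x_1)).
Numerically x_2/x_1 = 1.027619, so x_1* = 111/(3.96 + 3.75·1.027619) = 14.2061 and x_2* = 1.027619·14.2061 = 14.5984.
Expenditure on x_1: 3.96·14.2061 = 56.256; share = 0.5068.

share on x_1 = 0.5068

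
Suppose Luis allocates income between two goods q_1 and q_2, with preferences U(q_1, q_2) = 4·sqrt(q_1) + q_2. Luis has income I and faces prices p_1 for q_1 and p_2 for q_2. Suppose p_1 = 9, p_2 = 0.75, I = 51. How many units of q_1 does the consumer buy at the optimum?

q_1* = 0.0278

Thus q_1* = (2·p_2/p_1)² — independent of I — with the rest of income spent on q_2.
Plugging in: q_1* = (2·0.75/9)² = 0.0278.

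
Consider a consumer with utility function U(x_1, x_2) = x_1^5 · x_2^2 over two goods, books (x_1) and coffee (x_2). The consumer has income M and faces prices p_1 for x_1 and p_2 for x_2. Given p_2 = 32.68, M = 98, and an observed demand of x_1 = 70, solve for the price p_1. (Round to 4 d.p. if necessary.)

p_1 = 1

MU_x_1/MU_x_2 = (5·x_2)/(2·x_1); tangency sets this equal to p_1/p_2.
Rearranging, p_2·x_2 = (2/5)·p_1·x_1. Substituting into the budget gives p_1·x_1·(1 + (2/5)) = M.
Demand: x_1*(p_1,p_2,M) = 5/7·M/p_1 and x_2* = 2/7·M/p_2.
Set x_1* = 70 in the demand function and solve for p_1: p_1 = 1.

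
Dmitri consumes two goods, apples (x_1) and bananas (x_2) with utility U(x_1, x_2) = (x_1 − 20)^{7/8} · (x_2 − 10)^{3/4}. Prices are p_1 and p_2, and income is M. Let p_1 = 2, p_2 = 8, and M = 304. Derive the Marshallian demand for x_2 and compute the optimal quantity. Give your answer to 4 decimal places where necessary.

x_2* = 20.6154

This is Cobb-Douglas in (x_1−20, x_2−10): tangency gives 0.875·p_2·(x_2−10) = 0.75·p_1·(x_1−20).
After buying the subsistence bundle (20, 10), a share 7/13 of the remaining income goes to x_1: x_1* = 20 + 7/13·(M − 20p_1 − 10p_2)/p_1.
Discretionary income = 304 − 20·2 − 10·8 = 184; x_2* = 10 + 6/13·184/8 = 20.6154.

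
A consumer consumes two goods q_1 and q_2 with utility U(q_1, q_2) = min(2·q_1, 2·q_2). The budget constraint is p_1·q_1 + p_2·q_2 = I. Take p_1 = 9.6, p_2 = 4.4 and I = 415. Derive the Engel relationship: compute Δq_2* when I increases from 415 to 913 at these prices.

With perfect complements, no substitution: consume in ratio q_1:q_2 = 2:2.
Budget: p_1·q_1 + p_2·q_1 = I, so (2·p_1 + 2·p_2)·q_1 = 2·I.
Demand: q_1*(p_1,p_2,I) = 2·I/(2·p_1 + 2·p_2), q_2* = 2·I/(2·p_1 + 2·p_2).
Here 2·9.6 + 2·4.4 = 28, giving q_2* = 29.6429.
At I' = 913: q_2* = 65.2143. Change: 65.2143 − 29.6429 = 35.5714.

Δq_2* = 35.5714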